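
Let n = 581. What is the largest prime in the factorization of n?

581 = 7 · 83
83 is prime.
So 581 = 7 · 83; the largest prime factor is 83.

83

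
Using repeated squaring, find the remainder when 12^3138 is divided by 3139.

649

12^1 ≡ 12 (mod 3139)
12^2 ≡ 12^2 = 144 ≡ 144 (mod 3139)
12^4 ≡ 144^2 = 20736 ≡ 1902 (mod 3139)
12^8 ≡ 1902^2 = 3617604 ≡ 1476 (mod 3139)
12^16 ≡ 1476^2 = 2178576 ≡ 110 (mod 3139)
12^32 ≡ 110^2 = 12100 ≡ 2683 (mod 3139)
12^64 ≡ 2683^2 = 7198489 ≡ 762 (mod 3139)
12^128 ≡ 762^2 = 580644 ≡ 3068 (mod 3139)
12^256 ≡ 3068^2 = 9412624 ≡ 1902 (mod 3139)
12^512 ≡ 1902^2 = 3617604 ≡ 1476 (mod 3139)
12^1024 ≡ 1476^2 = 2178576 ≡ 110 (mod 3139)
12^2048 ≡ 110^2 = 12100 ≡ 2683 (mod 3139)
3138 = 2048 + 1024 + 64 + 2 in binary powers of 2.
So 12^3138 ≡ 2683 · 110 · 762 · 144 ≡ 649 (mod 3139).
Since 649 ≠ 1, base 12 is a Fermat witness: 3139 is composite.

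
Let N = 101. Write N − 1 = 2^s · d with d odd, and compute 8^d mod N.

101 − 1 = 100 = 2^2 · 25, so d = 25.
8^1 ≡ 8 (mod 101)
8^2 ≡ 8^2 = 64 ≡ 64 (mod 101)
8^4 ≡ 64^2 = 4096 ≡ 56 (mod 101)
8^8 ≡ 56^2 = 3136 ≡ 5 (mod 101)
8^16 ≡ 5^2 = 25 ≡ 25 (mod 101)
25 = 16 + 8 + 1 in binary powers of 2.
So 8^25 ≡ 25 · 5 · 8 ≡ 91 (mod 101).
Squaring chain: 91 → 100; reaches −1, so base 8 does not prove 101 composite.

91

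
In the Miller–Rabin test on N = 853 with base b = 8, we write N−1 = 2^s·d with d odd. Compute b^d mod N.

520

853 − 1 = 852 = 2^2 · 213, so d = 213.
8^1 ≡ 8 (mod 853)
8^2 ≡ 8^2 = 64 ≡ 64 (mod 853)
8^4 ≡ 64^2 = 4096 ≡ 684 (mod 853)
8^8 ≡ 684^2 = 467856 ≡ 412 (mod 853)
8^16 ≡ 412^2 = 169744 ≡ 850 (mod 853)
8^32 ≡ 850^2 = 722500 ≡ 9 (mod 853)
8^64 ≡ 9^2 = 81 ≡ 81 (mod 853)
8^128 ≡ 81^2 = 6561 ≡ 590 (mod 853)
213 = 128 + 64 + 16 + 4 + 1 in binary powers of 2.
So 8^213 ≡ 590 · 81 · 850 · 684 · 8 ≡ 520 (mod 853).
Squaring chain: 520 → 852; reaches −1, so base 8 does not prove 853 composite.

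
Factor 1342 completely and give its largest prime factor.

61

1342 = 2 · 671
671 = 11 · 61
61 is prime.
So 1342 = 2 · 11 · 61; the largest prime factor is 61.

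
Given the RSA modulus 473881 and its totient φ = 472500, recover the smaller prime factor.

φ(n) = (p−1)(q−1) = n − (p+q) + 1, so p + q = 473881 − 472500 + 1 = 1382.
p and q are the roots of t² − 1382t + 473881 = 0.
Discriminant: 1382² − 4·473881 = 1909924 − 1895524 = 14400; √14400 = 120.
q = (1382 − 120)/2 = 631, p = (1382 + 120)/2 = 751.
Check: 631 · 751 = 473881.

631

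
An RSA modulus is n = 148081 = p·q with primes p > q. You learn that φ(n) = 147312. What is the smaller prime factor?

373

φ(n) = (p−1)(q−1) = n − (p+q) + 1, so p + q = 148081 − 147312 + 1 = 770.
p and q are the roots of t² − 770t + 148081 = 0.
Discriminant: 770² − 4·148081 = 592900 − 592324 = 576; √576 = 24.
q = (770 − 24)/2 = 373, p = (770 + 24)/2 = 397.
Check: 373 · 397 = 148081.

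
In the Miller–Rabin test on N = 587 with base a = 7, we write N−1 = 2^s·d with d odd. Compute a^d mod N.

587 − 1 = 586 = 2^1 · 293, so d = 293.
7^1 ≡ 7 (mod 587)
7^2 ≡ 7^2 = 49 ≡ 49 (mod 587)
7^4 ≡ 49^2 = 2401 ≡ 53 (mod 587)
7^8 ≡ 53^2 = 2809 ≡ 461 (mod 587)
7^16 ≡ 461^2 = 212521 ≡ 27 (mod 587)
7^32 ≡ 27^2 = 729 ≡ 142 (mod 587)
7^64 ≡ 142^2 = 20164 ≡ 206 (mod 587)
7^128 ≡ 206^2 = 42436 ≡ 172 (mod 587)
7^256 ≡ 172^2 = 29584 ≡ 234 (mod 587)
293 = 256 + 32 + 4 + 1 in binary powers of 2.
So 7^293 ≡ 234 · 142 · 53 · 7 ≡ 1 (mod 587).
Since 7^d ≡ 1 (mod 587), base 7 does not prove 587 composite.

1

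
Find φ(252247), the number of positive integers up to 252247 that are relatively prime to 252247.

238680

Factor: 252247 = 31 · 79 · 103.
φ(252247) = (31−1) · (79−1) · (103−1) = 30 · 78 · 102 = 238680.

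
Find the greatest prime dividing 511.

511 = 7 · 73
73 is prime.
So 511 = 7 · 73; the largest prime factor is 73.

73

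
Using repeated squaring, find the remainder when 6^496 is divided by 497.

435

6^1 ≡ 6 (mod 497)
6^2 ≡ 6^2 = 36 ≡ 36 (mod 497)
6^4 ≡ 36^2 = 1296 ≡ 302 (mod 497)
6^8 ≡ 302^2 = 91204 ≡ 253 (mod 497)
6^16 ≡ 253^2 = 64009 ≡ 393 (mod 497)
6^32 ≡ 393^2 = 154449 ≡ 379 (mod 497)
6^64 ≡ 379^2 = 143641 ≡ 8 (mod 497)
6^128 ≡ 8^2 = 64 ≡ 64 (mod 497)
6^256 ≡ 64^2 = 4096 ≡ 120 (mod 497)
496 = 256 + 128 + 64 + 32 + 16 in binary powers of 2.
So 6^496 ≡ 120 · 64 · 8 · 379 · 393 ≡ 435 (mod 497).
Since 435 ≠ 1, base 6 is a Fermat witness: 497 is composite.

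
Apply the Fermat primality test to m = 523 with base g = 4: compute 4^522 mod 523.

4^1 ≡ 4 (mod 523)
4^2 ≡ 4^2 = 16 ≡ 16 (mod 523)
4^4 ≡ 16^2 = 256 ≡ 256 (mod 523)
4^8 ≡ 256^2 = 65536 ≡ 161 (mod 523)
4^16 ≡ 161^2 = 25921 ≡ 294 (mod 523)
4^32 ≡ 294^2 = 86436 ≡ 141 (mod 523)
4^64 ≡ 141^2 = 19881 ≡ 7 (mod 523)
4^128 ≡ 7^2 = 49 ≡ 49 (mod 523)
4^256 ≡ 49^2 = 2401 ≡ 309 (mod 523)
4^512 ≡ 309^2 = 95481 ≡ 295 (mod 523)
522 = 512 + 8 + 2 in binary powers of 2.
So 4^522 ≡ 295 · 161 · 16 ≡ 1 (mod 523).
Since the result is 1, base 4 gives no evidence that 523 is composite.

1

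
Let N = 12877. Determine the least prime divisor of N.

79

12877 is odd.
Digit sum 25, not divisible by 3.
Ends in 7: not divisible by 5.
7: 12877 = 7·1839 + 4
11: 12877 = 11·1170 + 7
13: 12877 = 13·990 + 7
17: 12877 = 17·757 + 8
19: 12877 = 19·677 + 14
23: 12877 = 23·559 + 20
29: 12877 = 29·444 + 1
31: 12877 = 31·415 + 12
37: 12877 = 37·348 + 1
41: 12877 = 41·314 + 3
43: 12877 = 43·299 + 20
47: 12877 = 47·273 + 46
53: 12877 = 53·242 + 51
59: 12877 = 59·218 + 15
61: 12877 = 61·211 + 6
67: 12877 = 67·192 + 13
71: 12877 = 71·181 + 26
73: 12877 = 73·176 + 29
79: 12877 = 79·163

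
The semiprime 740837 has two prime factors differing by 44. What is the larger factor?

Since p = q + 44, we have 740837 = q(q + 44), so q² + 44q − 740837 = 0.
Discriminant: 44² + 4·740837 = 1936 + 2963348 = 2965284; √2965284 = 1722.
q = (−44 + 1722)/2 = 839, and p = q + 44 = 883.
Check: 839 · 883 = 740837.

883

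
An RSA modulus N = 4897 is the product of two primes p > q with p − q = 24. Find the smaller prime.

59

Since p = q + 24, we have 4897 = q(q + 24), so q² + 24q − 4897 = 0.
Discriminant: 24² + 4·4897 = 576 + 19588 = 20164; √20164 = 142.
q = (−24 + 142)/2 = 59, and p = q + 24 = 83.
Check: 59 · 83 = 4897.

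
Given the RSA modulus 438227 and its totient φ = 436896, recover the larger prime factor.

φ(n) = (p−1)(q−1) = n − (p+q) + 1, so p + q = 438227 − 436896 + 1 = 1332.
p and q are the roots of t² − 1332t + 438227 = 0.
Discriminant: 1332² − 4·438227 = 1774224 − 1752908 = 21316; √21316 = 146.
q = (1332 − 146)/2 = 593, p = (1332 + 146)/2 = 739.
Check: 593 · 739 = 438227.

739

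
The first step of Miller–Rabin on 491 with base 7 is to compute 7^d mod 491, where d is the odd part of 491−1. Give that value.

490

491 − 1 = 490 = 2^1 · 245, so d = 245.
7^1 ≡ 7 (mod 491)
7^2 ≡ 7^2 = 49 ≡ 49 (mod 491)
7^4 ≡ 49^2 = 2401 ≡ 437 (mod 491)
7^8 ≡ 437^2 = 190969 ≡ 461 (mod 491)
7^16 ≡ 461^2 = 212521 ≡ 409 (mod 491)
7^32 ≡ 409^2 = 167281 ≡ 341 (mod 491)
7^64 ≡ 341^2 = 116281 ≡ 405 (mod 491)
7^128 ≡ 405^2 = 164025 ≡ 31 (mod 491)
245 = 128 + 64 + 32 + 16 + 4 + 1 in binary powers of 2.
So 7^245 ≡ 31 · 405 · 341 · 409 · 437 · 7 ≡ 490 (mod 491).
Since 7^d ≡ 490 (mod 491), base 7 does not prove 491 composite.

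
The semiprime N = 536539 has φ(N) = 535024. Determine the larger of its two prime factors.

953

φ(n) = (p−1)(q−1) = n − (p+q) + 1, so p + q = 536539 − 535024 + 1 = 1516.
p and q are the roots of t² − 1516t + 536539 = 0.
Discriminant: 1516² − 4·536539 = 2298256 − 2146156 = 152100; √152100 = 390.
q = (1516 − 390)/2 = 563, p = (1516 + 390)/2 = 953.
Check: 563 · 953 = 536539.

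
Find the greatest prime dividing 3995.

47

3995 = 5 · 799
799 = 17 · 47
47 is prime.
So 3995 = 5 · 17 · 47; the largest prime factor is 47.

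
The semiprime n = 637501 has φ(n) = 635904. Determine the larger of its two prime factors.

φ(n) = (p−1)(q−1) = n − (p+q) + 1, so p + q = 637501 − 635904 + 1 = 1598.
p and q are the roots of t² − 1598t + 637501 = 0.
Discriminant: 1598² − 4·637501 = 2553604 − 2550004 = 3600; √3600 = 60.
q = (1598 − 60)/2 = 769, p = (1598 + 60)/2 = 829.
Check: 769 · 829 = 637501.

829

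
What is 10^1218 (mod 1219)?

10^1 ≡ 10 (mod 1219)
10^2 ≡ 10^2 = 100 ≡ 100 (mod 1219)
10^4 ≡ 100^2 = 10000 ≡ 248 (mod 1219)
10^8 ≡ 248^2 = 61504 ≡ 554 (mod 1219)
10^16 ≡ 554^2 = 306916 ≡ 947 (mod 1219)
10^32 ≡ 947^2 = 896809 ≡ 844 (mod 1219)
10^64 ≡ 844^2 = 712336 ≡ 440 (mod 1219)
10^128 ≡ 440^2 = 193600 ≡ 998 (mod 1219)
10^256 ≡ 998^2 = 996004 ≡ 81 (mod 1219)
10^512 ≡ 81^2 = 6561 ≡ 466 (mod 1219)
10^1024 ≡ 466^2 = 217156 ≡ 174 (mod 1219)
1218 = 1024 + 128 + 64 + 2 in binary powers of 2.
So 10^1218 ≡ 174 · 998 · 440 · 100 ≡ 876 (mod 1219).
Since 876 ≠ 1, base 10 is a Fermat witness: 1219 is composite.

876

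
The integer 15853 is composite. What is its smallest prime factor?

83

15853 is odd.
Digit sum 22, not divisible by 3.
Ends in 3: not divisible by 5.
7: 15853 = 7·2264 + 5
11: 15853 = 11·1441 + 2
13: 15853 = 13·1219 + 6
17: 15853 = 17·932 + 9
19: 15853 = 19·834 + 7
23: 15853 = 23·689 + 6
29: 15853 = 29·546 + 19
31: 15853 = 31·511 + 12
37: 15853 = 37·428 + 17
41: 15853 = 41·386 + 27
43: 15853 = 43·368 + 29
47: 15853 = 47·337 + 14
53: 15853 = 53·299 + 6
59: 15853 = 59·268 + 41
61: 15853 = 61·259 + 54
67: 15853 = 67·236 + 41
71: 15853 = 71·223 + 20
73: 15853 = 73·217 + 12
79: 15853 = 79·200 + 53
83: 15853 = 83·191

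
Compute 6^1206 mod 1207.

535

6^1 ≡ 6 (mod 1207)
6^2 ≡ 6^2 = 36 ≡ 36 (mod 1207)
6^4 ≡ 36^2 = 1296 ≡ 89 (mod 1207)
6^8 ≡ 89^2 = 7921 ≡ 679 (mod 1207)
6^16 ≡ 679^2 = 461041 ≡ 1174 (mod 1207)
6^32 ≡ 1174^2 = 1378276 ≡ 1089 (mod 1207)
6^64 ≡ 1089^2 = 1185921 ≡ 647 (mod 1207)
6^128 ≡ 647^2 = 418609 ≡ 987 (mod 1207)
6^256 ≡ 987^2 = 974169 ≡ 120 (mod 1207)
6^512 ≡ 120^2 = 14400 ≡ 1123 (mod 1207)
6^1024 ≡ 1123^2 = 1261129 ≡ 1021 (mod 1207)
1206 = 1024 + 128 + 32 + 16 + 4 + 2 in binary powers of 2.
So 6^1206 ≡ 1021 · 987 · 1089 · 1174 · 89 · 36 ≡ 535 (mod 1207).
Since 535 ≠ 1, base 6 is a Fermat witness: 1207 is composite.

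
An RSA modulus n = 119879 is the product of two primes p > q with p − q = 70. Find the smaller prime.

Since p = q + 70, we have 119879 = q(q + 70), so q² + 70q − 119879 = 0.
Discriminant: 70² + 4·119879 = 4900 + 479516 = 484416; √484416 = 696.
q = (−70 + 696)/2 = 313, and p = q + 70 = 383.
Check: 313 · 383 = 119879.

313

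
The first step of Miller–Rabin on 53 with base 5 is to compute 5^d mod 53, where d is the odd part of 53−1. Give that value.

23

53 − 1 = 52 = 2^2 · 13, so d = 13.
5^1 ≡ 5 (mod 53)
5^2 ≡ 5^2 = 25 ≡ 25 (mod 53)
5^4 ≡ 25^2 = 625 ≡ 42 (mod 53)
5^8 ≡ 42^2 = 1764 ≡ 15 (mod 53)
13 = 8 + 4 + 1 in binary powers of 2.
So 5^13 ≡ 15 · 42 · 5 ≡ 23 (mod 53).
Squaring chain: 23 → 52; reaches −1, so base 5 does not prove 53 composite.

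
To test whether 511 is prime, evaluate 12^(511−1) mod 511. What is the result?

12^1 ≡ 12 (mod 511)
12^2 ≡ 12^2 = 144 ≡ 144 (mod 511)
12^4 ≡ 144^2 = 20736 ≡ 296 (mod 511)
12^8 ≡ 296^2 = 87616 ≡ 235 (mod 511)
12^16 ≡ 235^2 = 55225 ≡ 37 (mod 511)
12^32 ≡ 37^2 = 1369 ≡ 347 (mod 511)
12^64 ≡ 347^2 = 120409 ≡ 324 (mod 511)
12^128 ≡ 324^2 = 104976 ≡ 221 (mod 511)
12^256 ≡ 221^2 = 48841 ≡ 296 (mod 511)
510 = 256 + 128 + 64 + 32 + 16 + 8 + 4 + 2 in binary powers of 2.
So 12^510 ≡ 296 · 221 · 324 · 347 · 37 · 235 · 296 · 144 ≡ 211 (mod 511).
Since 211 ≠ 1, base 12 is a Fermat witness: 511 is composite.

211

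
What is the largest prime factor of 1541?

1541 = 23 · 67
67 is prime.
So 1541 = 23 · 67; the largest prime factor is 67.

67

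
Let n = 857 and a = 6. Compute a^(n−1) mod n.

1

6^1 ≡ 6 (mod 857)
6^2 ≡ 6^2 = 36 ≡ 36 (mod 857)
6^4 ≡ 36^2 = 1296 ≡ 439 (mod 857)
6^8 ≡ 439^2 = 192721 ≡ 753 (mod 857)
6^16 ≡ 753^2 = 567009 ≡ 532 (mod 857)
6^32 ≡ 532^2 = 283024 ≡ 214 (mod 857)
6^64 ≡ 214^2 = 45796 ≡ 375 (mod 857)
6^128 ≡ 375^2 = 140625 ≡ 77 (mod 857)
6^256 ≡ 77^2 = 5929 ≡ 787 (mod 857)
6^512 ≡ 787^2 = 619369 ≡ 615 (mod 857)
856 = 512 + 256 + 64 + 16 + 8 in binary powers of 2.
So 6^856 ≡ 615 · 787 · 375 · 532 · 753 ≡ 1 (mod 857).
Since the result is 1, base 6 gives no evidence that 857 is composite.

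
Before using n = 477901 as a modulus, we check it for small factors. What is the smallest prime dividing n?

53

477901 is odd.
Digit sum 28, not divisible by 3.
Ends in 1: not divisible by 5.
7: 477901 = 7·68271 + 4
11: 477901 = 11·43445 + 6
13: 477901 = 13·36761 + 8
17: 477901 = 17·28111 + 14
19: 477901 = 19·25152 + 13
23: 477901 = 23·20778 + 7
29: 477901 = 29·16479 + 10
31: 477901 = 31·15416 + 5
37: 477901 = 37·12916 + 9
41: 477901 = 41·11656 + 5
43: 477901 = 43·11113 + 42
47: 477901 = 47·10168 + 5
53: 477901 = 53·9017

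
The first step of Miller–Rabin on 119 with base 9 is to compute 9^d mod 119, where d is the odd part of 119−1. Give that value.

119 − 1 = 118 = 2^1 · 59, so d = 59.
9^1 ≡ 9 (mod 119)
9^2 ≡ 9^2 = 81 ≡ 81 (mod 119)
9^4 ≡ 81^2 = 6561 ≡ 16 (mod 119)
9^8 ≡ 16^2 = 256 ≡ 18 (mod 119)
9^16 ≡ 18^2 = 324 ≡ 86 (mod 119)
9^32 ≡ 86^2 = 7396 ≡ 18 (mod 119)
59 = 32 + 16 + 8 + 2 + 1 in binary powers of 2.
So 9^59 ≡ 18 · 86 · 18 · 81 · 9 ≡ 32 (mod 119).
Squaring chain: 32; never reaches −1, so base 9 is a Miller–Rabin witness that 119 is composite.

32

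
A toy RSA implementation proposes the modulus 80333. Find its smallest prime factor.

11

80333 is odd.
Digit sum 17, not divisible by 3.
Ends in 3: not divisible by 5.
7: 80333 = 7·11476 + 1
11: 80333 = 11·7303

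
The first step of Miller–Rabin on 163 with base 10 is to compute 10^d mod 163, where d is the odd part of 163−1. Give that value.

163 − 1 = 162 = 2^1 · 81, so d = 81.
10^1 ≡ 10 (mod 163)
10^2 ≡ 10^2 = 100 ≡ 100 (mod 163)
10^4 ≡ 100^2 = 10000 ≡ 57 (mod 163)
10^8 ≡ 57^2 = 3249 ≡ 152 (mod 163)
10^16 ≡ 152^2 = 23104 ≡ 121 (mod 163)
10^32 ≡ 121^2 = 14641 ≡ 134 (mod 163)
10^64 ≡ 134^2 = 17956 ≡ 26 (mod 163)
81 = 64 + 16 + 1 in binary powers of 2.
So 10^81 ≡ 26 · 121 · 10 ≡ 1 (mod 163).
Since 10^d ≡ 1 (mod 163), base 10 does not prove 163 composite.

1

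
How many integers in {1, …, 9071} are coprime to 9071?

Factor: 9071 = 47 · 193.
φ(9071) = (47−1) · (193−1) = 46 · 192 = 8832.

8832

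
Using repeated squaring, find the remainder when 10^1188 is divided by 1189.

10^1 ≡ 10 (mod 1189)
10^2 ≡ 10^2 = 100 ≡ 100 (mod 1189)
10^4 ≡ 100^2 = 10000 ≡ 488 (mod 1189)
10^8 ≡ 488^2 = 238144 ≡ 344 (mod 1189)
10^16 ≡ 344^2 = 118336 ≡ 625 (mod 1189)
10^32 ≡ 625^2 = 390625 ≡ 633 (mod 1189)
10^64 ≡ 633^2 = 400689 ≡ 1185 (mod 1189)
10^128 ≡ 1185^2 = 1404225 ≡ 16 (mod 1189)
10^256 ≡ 16^2 = 256 ≡ 256 (mod 1189)
10^512 ≡ 256^2 = 65536 ≡ 141 (mod 1189)
10^1024 ≡ 141^2 = 19881 ≡ 857 (mod 1189)
1188 = 1024 + 128 + 32 + 4 in binary powers of 2.
So 10^1188 ≡ 857 · 16 · 633 · 488 ≡ 426 (mod 1189).
Since 426 ≠ 1, base 10 is a Fermat witness: 1189 is composite.

426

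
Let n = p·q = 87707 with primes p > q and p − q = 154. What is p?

383

Since p = q + 154, we have 87707 = q(q + 154), so q² + 154q − 87707 = 0.
Discriminant: 154² + 4·87707 = 23716 + 350828 = 374544; √374544 = 612.
q = (−154 + 612)/2 = 229, and p = q + 154 = 383.
Check: 229 · 383 = 87707.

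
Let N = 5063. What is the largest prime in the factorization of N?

83

5063 = 61 · 83
83 is prime.
So 5063 = 61 · 83; the largest prime factor is 83.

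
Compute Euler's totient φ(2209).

2162

Factor: 2209 = 47^2.
φ(2209) = 47^1·(47−1) = 2162.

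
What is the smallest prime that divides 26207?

26207 is odd.
Digit sum 17, not divisible by 3.
Ends in 7: not divisible by 5.
7: 26207 = 7·3743 + 6
11: 26207 = 11·2382 + 5
13: 26207 = 13·2015 + 12
17: 26207 = 17·1541 + 10
19: 26207 = 19·1379 + 6
23: 26207 = 23·1139 + 10
29: 26207 = 29·903 + 20
31: 26207 = 31·845 + 12
37: 26207 = 37·708 + 11
41: 26207 = 41·639 + 8
43: 26207 = 43·609 + 20
47: 26207 = 47·557 + 28
53: 26207 = 53·494 + 25
59: 26207 = 59·444 + 11
61: 26207 = 61·429 + 38
67: 26207 = 67·391 + 10
71: 26207 = 71·369 + 8
73: 26207 = 73·359

73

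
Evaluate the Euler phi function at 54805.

43008

Factor: 54805 = 5 · 97 · 113.
φ(54805) = (5−1) · (97−1) · (113−1) = 4 · 96 · 112 = 43008.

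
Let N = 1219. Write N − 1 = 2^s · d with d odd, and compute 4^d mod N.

785

1219 − 1 = 1218 = 2^1 · 609, so d = 609.
4^1 ≡ 4 (mod 1219)
4^2 ≡ 4^2 = 16 ≡ 16 (mod 1219)
4^4 ≡ 16^2 = 256 ≡ 256 (mod 1219)
4^8 ≡ 256^2 = 65536 ≡ 929 (mod 1219)
4^16 ≡ 929^2 = 863041 ≡ 1208 (mod 1219)
4^32 ≡ 1208^2 = 1459264 ≡ 121 (mod 1219)
4^64 ≡ 121^2 = 14641 ≡ 13 (mod 1219)
4^128 ≡ 13^2 = 169 ≡ 169 (mod 1219)
4^256 ≡ 169^2 = 28561 ≡ 524 (mod 1219)
4^512 ≡ 524^2 = 274576 ≡ 301 (mod 1219)
609 = 512 + 64 + 32 + 1 in binary powers of 2.
So 4^609 ≡ 301 · 13 · 121 · 4 ≡ 785 (mod 1219).
Squaring chain: 785; never reaches −1, so base 4 is a Miller–Rabin witness that 1219 is composite.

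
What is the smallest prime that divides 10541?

83

10541 is odd.
Digit sum 11, not divisible by 3.
Ends in 1: not divisible by 5.
7: 10541 = 7·1505 + 6
11: 10541 = 11·958 + 3
13: 10541 = 13·810 + 11
17: 10541 = 17·620 + 1
19: 10541 = 19·554 + 15
23: 10541 = 23·458 + 7
29: 10541 = 29·363 + 14
31: 10541 = 31·340 + 1
37: 10541 = 37·284 + 33
41: 10541 = 41·257 + 4
43: 10541 = 43·245 + 6
47: 10541 = 47·224 + 13
53: 10541 = 53·198 + 47
59: 10541 = 59·178 + 39
61: 10541 = 61·172 + 49
67: 10541 = 67·157 + 22
71: 10541 = 71·148 + 33
73: 10541 = 73·144 + 29
79: 10541 = 79·133 + 34
83: 10541 = 83·127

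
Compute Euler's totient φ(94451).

Factor: 94451 = 7 · 103 · 131.
φ(94451) = (7−1) · (103−1) · (131−1) = 6 · 102 · 130 = 79560.

79560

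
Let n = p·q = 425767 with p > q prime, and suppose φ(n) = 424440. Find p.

φ(n) = (p−1)(q−1) = n − (p+q) + 1, so p + q = 425767 − 424440 + 1 = 1328.
p and q are the roots of t² − 1328t + 425767 = 0.
Discriminant: 1328² − 4·425767 = 1763584 − 1703068 = 60516; √60516 = 246.
q = (1328 − 246)/2 = 541, p = (1328 + 246)/2 = 787.
Check: 541 · 787 = 425767.

787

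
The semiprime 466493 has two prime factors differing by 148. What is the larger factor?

761

Since p = q + 148, we have 466493 = q(q + 148), so q² + 148q − 466493 = 0.
Discriminant: 148² + 4·466493 = 21904 + 1865972 = 1887876; √1887876 = 1374.
q = (−148 + 1374)/2 = 613, and p = q + 148 = 761.
Check: 613 · 761 = 466493.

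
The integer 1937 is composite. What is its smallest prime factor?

1937 is odd.
Digit sum 20, not divisible by 3.
Ends in 7: not divisible by 5.
7: 1937 = 7·276 + 5
11: 1937 = 11·176 + 1
13: 1937 = 13·149

13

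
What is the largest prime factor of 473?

43

473 = 11 · 43
43 is prime.
So 473 = 11 · 43; the largest prime factor is 43.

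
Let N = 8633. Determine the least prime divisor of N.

8633 is odd.
Digit sum 20, not divisible by 3.
Ends in 3: not divisible by 5.
7: 8633 = 7·1233 + 2
11: 8633 = 11·784 + 9
13: 8633 = 13·664 + 1
17: 8633 = 17·507 + 14
19: 8633 = 19·454 + 7
23: 8633 = 23·375 + 8
29: 8633 = 29·297 + 20
31: 8633 = 31·278 + 15
37: 8633 = 37·233 + 12
41: 8633 = 41·210 + 23
43: 8633 = 43·200 + 33
47: 8633 = 47·183 + 32
53: 8633 = 53·162 + 47
59: 8633 = 59·146 + 19
61: 8633 = 61·141 + 32
67: 8633 = 67·128 + 57
71: 8633 = 71·121 + 42
73: 8633 = 73·118 + 19
79: 8633 = 79·109 + 22
83: 8633 = 83·104 + 1
89: 8633 = 89·97

89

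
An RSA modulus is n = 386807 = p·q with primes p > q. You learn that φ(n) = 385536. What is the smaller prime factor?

φ(n) = (p−1)(q−1) = n − (p+q) + 1, so p + q = 386807 − 385536 + 1 = 1272.
p and q are the roots of t² − 1272t + 386807 = 0.
Discriminant: 1272² − 4·386807 = 1617984 − 1547228 = 70756; √70756 = 266.
q = (1272 − 266)/2 = 503, p = (1272 + 266)/2 = 769.
Check: 503 · 769 = 386807.

503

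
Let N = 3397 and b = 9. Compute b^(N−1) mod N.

97

9^1 ≡ 9 (mod 3397)
9^2 ≡ 9^2 = 81 ≡ 81 (mod 3397)
9^4 ≡ 81^2 = 6561 ≡ 3164 (mod 3397)
9^8 ≡ 3164^2 = 10010896 ≡ 3334 (mod 3397)
9^16 ≡ 3334^2 = 11115556 ≡ 572 (mod 3397)
9^32 ≡ 572^2 = 327184 ≡ 1072 (mod 3397)
9^64 ≡ 1072^2 = 1149184 ≡ 998 (mod 3397)
9^128 ≡ 998^2 = 996004 ≡ 683 (mod 3397)
9^256 ≡ 683^2 = 466489 ≡ 1100 (mod 3397)
9^512 ≡ 1100^2 = 1210000 ≡ 668 (mod 3397)
9^1024 ≡ 668^2 = 446224 ≡ 1217 (mod 3397)
9^2048 ≡ 1217^2 = 1481089 ≡ 3394 (mod 3397)
3396 = 2048 + 1024 + 256 + 64 + 4 in binary powers of 2.
So 9^3396 ≡ 3394 · 1217 · 1100 · 998 · 3164 ≡ 97 (mod 3397).
Since 97 ≠ 1, base 9 is a Fermat witness: 3397 is composite.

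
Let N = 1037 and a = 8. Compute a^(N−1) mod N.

339

8^1 ≡ 8 (mod 1037)
8^2 ≡ 8^2 = 64 ≡ 64 (mod 1037)
8^4 ≡ 64^2 = 4096 ≡ 985 (mod 1037)
8^8 ≡ 985^2 = 970225 ≡ 630 (mod 1037)
8^16 ≡ 630^2 = 396900 ≡ 766 (mod 1037)
8^32 ≡ 766^2 = 586756 ≡ 851 (mod 1037)
8^64 ≡ 851^2 = 724201 ≡ 375 (mod 1037)
8^128 ≡ 375^2 = 140625 ≡ 630 (mod 1037)
8^256 ≡ 630^2 = 396900 ≡ 766 (mod 1037)
8^512 ≡ 766^2 = 586756 ≡ 851 (mod 1037)
8^1024 ≡ 851^2 = 724201 ≡ 375 (mod 1037)
1036 = 1024 + 8 + 4 in binary powers of 2.
So 8^1036 ≡ 375 · 630 · 985 ≡ 339 (mod 1037).
Since 339 ≠ 1, base 8 is a Fermat witness: 1037 is composite.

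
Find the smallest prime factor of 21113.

43

21113 is odd.
Digit sum 8, not divisible by 3.
Ends in 3: not divisible by 5.
7: 21113 = 7·3016 + 1
11: 21113 = 11·1919 + 4
13: 21113 = 13·1624 + 1
17: 21113 = 17·1241 + 16
19: 21113 = 19·1111 + 4
23: 21113 = 23·917 + 22
29: 21113 = 29·728 + 1
31: 21113 = 31·681 + 2
37: 21113 = 37·570 + 23
41: 21113 = 41·514 + 39
43: 21113 = 43·491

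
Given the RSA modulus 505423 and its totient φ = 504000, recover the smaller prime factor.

673

φ(n) = (p−1)(q−1) = n − (p+q) + 1, so p + q = 505423 − 504000 + 1 = 1424.
p and q are the roots of t² − 1424t + 505423 = 0.
Discriminant: 1424² − 4·505423 = 2027776 − 2021692 = 6084; √6084 = 78.
q = (1424 − 78)/2 = 673, p = (1424 + 78)/2 = 751.
Check: 673 · 751 = 505423.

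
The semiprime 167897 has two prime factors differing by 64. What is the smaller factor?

379

Since p = q + 64, we have 167897 = q(q + 64), so q² + 64q − 167897 = 0.
Discriminant: 64² + 4·167897 = 4096 + 671588 = 675684; √675684 = 822.
q = (−64 + 822)/2 = 379, and p = q + 64 = 443.
Check: 379 · 443 = 167897.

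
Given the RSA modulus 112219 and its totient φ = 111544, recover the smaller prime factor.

293

φ(n) = (p−1)(q−1) = n − (p+q) + 1, so p + q = 112219 − 111544 + 1 = 676.
p and q are the roots of t² − 676t + 112219 = 0.
Discriminant: 676² − 4·112219 = 456976 − 448876 = 8100; √8100 = 90.
q = (676 − 90)/2 = 293, p = (676 + 90)/2 = 383.
Check: 293 · 383 = 112219.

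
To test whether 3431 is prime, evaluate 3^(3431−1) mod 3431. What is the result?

1014

3^1 ≡ 3 (mod 3431)
3^2 ≡ 3^2 = 9 ≡ 9 (mod 3431)
3^4 ≡ 9^2 = 81 ≡ 81 (mod 3431)
3^8 ≡ 81^2 = 6561 ≡ 3130 (mod 3431)
3^16 ≡ 3130^2 = 9796900 ≡ 1395 (mod 3431)
3^32 ≡ 1395^2 = 1946025 ≡ 648 (mod 3431)
3^64 ≡ 648^2 = 419904 ≡ 1322 (mod 3431)
3^128 ≡ 1322^2 = 1747684 ≡ 1305 (mod 3431)
3^256 ≡ 1305^2 = 1703025 ≡ 1249 (mod 3431)
3^512 ≡ 1249^2 = 1560001 ≡ 2327 (mod 3431)
3^1024 ≡ 2327^2 = 5414929 ≡ 811 (mod 3431)
3^2048 ≡ 811^2 = 657721 ≡ 2400 (mod 3431)
3430 = 2048 + 1024 + 256 + 64 + 32 + 4 + 2 in binary powers of 2.
So 3^3430 ≡ 2400 · 811 · 1249 · 1322 · 648 · 81 · 9 ≡ 1014 (mod 3431).
Since 1014 ≠ 1, base 3 is a Fermat witness: 3431 is composite.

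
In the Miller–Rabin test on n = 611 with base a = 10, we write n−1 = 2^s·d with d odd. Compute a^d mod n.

160

611 − 1 = 610 = 2^1 · 305, so d = 305.
10^1 ≡ 10 (mod 611)
10^2 ≡ 10^2 = 100 ≡ 100 (mod 611)
10^4 ≡ 100^2 = 10000 ≡ 224 (mod 611)
10^8 ≡ 224^2 = 50176 ≡ 74 (mod 611)
10^16 ≡ 74^2 = 5476 ≡ 588 (mod 611)
10^32 ≡ 588^2 = 345744 ≡ 529 (mod 611)
10^64 ≡ 529^2 = 279841 ≡ 3 (mod 611)
10^128 ≡ 3^2 = 9 ≡ 9 (mod 611)
10^256 ≡ 9^2 = 81 ≡ 81 (mod 611)
305 = 256 + 32 + 16 + 1 in binary powers of 2.
So 10^305 ≡ 81 · 529 · 588 · 10 ≡ 160 (mod 611).
Squaring chain: 160; never reaches −1, so base 10 is a Miller–Rabin witness that 611 is composite.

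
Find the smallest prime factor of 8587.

31

8587 is odd.
Digit sum 28, not divisible by 3.
Ends in 7: not divisible by 5.
7: 8587 = 7·1226 + 5
11: 8587 = 11·780 + 7
13: 8587 = 13·660 + 7
17: 8587 = 17·505 + 2
19: 8587 = 19·451 + 18
23: 8587 = 23·373 + 8
29: 8587 = 29·296 + 3
31: 8587 = 31·277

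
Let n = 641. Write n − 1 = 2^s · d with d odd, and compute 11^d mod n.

641 − 1 = 640 = 2^7 · 5, so d = 5.
11^1 ≡ 11 (mod 641)
11^2 ≡ 11^2 = 121 ≡ 121 (mod 641)
11^4 ≡ 121^2 = 14641 ≡ 539 (mod 641)
5 = 4 + 1 in binary powers of 2.
So 11^5 ≡ 539 · 11 ≡ 160 (mod 641).
Squaring chain: 160 → 601 → 318 → 487 → 640 → 1 → 1; reaches −1, so base 11 does not prove 641 composite.

160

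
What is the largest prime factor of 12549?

12549 = 3 · 4183
4183 = 47 · 89
89 is prime.
So 12549 = 3 · 47 · 89; the largest prime factor is 89.

89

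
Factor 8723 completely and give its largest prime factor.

8723 = 11 · 793
793 = 13 · 61
61 is prime.
So 8723 = 11 · 13 · 61; the largest prime factor is 61.

61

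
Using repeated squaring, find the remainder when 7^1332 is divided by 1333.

7^1 ≡ 7 (mod 1333)
7^2 ≡ 7^2 = 49 ≡ 49 (mod 1333)
7^4 ≡ 49^2 = 2401 ≡ 1068 (mod 1333)
7^8 ≡ 1068^2 = 1140624 ≡ 909 (mod 1333)
7^16 ≡ 909^2 = 826281 ≡ 1154 (mod 1333)
7^32 ≡ 1154^2 = 1331716 ≡ 49 (mod 1333)
7^64 ≡ 49^2 = 2401 ≡ 1068 (mod 1333)
7^128 ≡ 1068^2 = 1140624 ≡ 909 (mod 1333)
7^256 ≡ 909^2 = 826281 ≡ 1154 (mod 1333)
7^512 ≡ 1154^2 = 1331716 ≡ 49 (mod 1333)
7^1024 ≡ 49^2 = 2401 ≡ 1068 (mod 1333)
1332 = 1024 + 256 + 32 + 16 + 4 in binary powers of 2.
So 7^1332 ≡ 1068 · 1154 · 49 · 1154 · 1068 ≡ 388 (mod 1333).
Since 388 ≠ 1, base 7 is a Fermat witness: 1333 is composite.

388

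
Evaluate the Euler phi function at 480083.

Factor: 480083 = 59 · 79 · 103.
φ(480083) = (59−1) · (79−1) · (103−1) = 58 · 78 · 102 = 461448.

461448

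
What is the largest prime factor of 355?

71

355 = 5 · 71
71 is prime.
So 355 = 5 · 71; the largest prime factor is 71.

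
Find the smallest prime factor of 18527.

18527 is odd.
Digit sum 23, not divisible by 3.
Ends in 7: not divisible by 5.
7: 18527 = 7·2646 + 5
11: 18527 = 11·1684 + 3
13: 18527 = 13·1425 + 2
17: 18527 = 17·1089 + 14
19: 18527 = 19·975 + 2
23: 18527 = 23·805 + 12
29: 18527 = 29·638 + 25
31: 18527 = 31·597 + 20
37: 18527 = 37·500 + 27
41: 18527 = 41·451 + 36
43: 18527 = 43·430 + 37
47: 18527 = 47·394 + 9
53: 18527 = 53·349 + 30
59: 18527 = 59·314 + 1
61: 18527 = 61·303 + 44
67: 18527 = 67·276 + 35
71: 18527 = 71·260 + 67
73: 18527 = 73·253 + 58
79: 18527 = 79·234 + 41
83: 18527 = 83·223 + 18
89: 18527 = 89·208 + 15
97: 18527 = 97·191

97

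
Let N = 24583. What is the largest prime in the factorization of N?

61

24583 = 13 · 1891
1891 = 31 · 61
61 is prime.
So 24583 = 13 · 31 · 61; the largest prime factor is 61.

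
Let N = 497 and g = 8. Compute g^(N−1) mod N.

225

8^1 ≡ 8 (mod 497)
8^2 ≡ 8^2 = 64 ≡ 64 (mod 497)
8^4 ≡ 64^2 = 4096 ≡ 120 (mod 497)
8^8 ≡ 120^2 = 14400 ≡ 484 (mod 497)
8^16 ≡ 484^2 = 234256 ≡ 169 (mod 497)
8^32 ≡ 169^2 = 28561 ≡ 232 (mod 497)
8^64 ≡ 232^2 = 53824 ≡ 148 (mod 497)
8^128 ≡ 148^2 = 21904 ≡ 36 (mod 497)
8^256 ≡ 36^2 = 1296 ≡ 302 (mod 497)
496 = 256 + 128 + 64 + 32 + 16 in binary powers of 2.
So 8^496 ≡ 302 · 36 · 148 · 232 · 169 ≡ 225 (mod 497).
Since 225 ≠ 1, base 8 is a Fermat witness: 497 is composite.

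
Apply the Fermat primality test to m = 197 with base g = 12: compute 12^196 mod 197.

1

12^1 ≡ 12 (mod 197)
12^2 ≡ 12^2 = 144 ≡ 144 (mod 197)
12^4 ≡ 144^2 = 20736 ≡ 51 (mod 197)
12^8 ≡ 51^2 = 2601 ≡ 40 (mod 197)
12^16 ≡ 40^2 = 1600 ≡ 24 (mod 197)
12^32 ≡ 24^2 = 576 ≡ 182 (mod 197)
12^64 ≡ 182^2 = 33124 ≡ 28 (mod 197)
12^128 ≡ 28^2 = 784 ≡ 193 (mod 197)
196 = 128 + 64 + 4 in binary powers of 2.
So 12^196 ≡ 193 · 28 · 51 ≡ 1 (mod 197).
Since the result is 1, base 12 gives no evidence that 197 is composite.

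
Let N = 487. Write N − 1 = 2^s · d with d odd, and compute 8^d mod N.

487 − 1 = 486 = 2^1 · 243, so d = 243.
8^1 ≡ 8 (mod 487)
8^2 ≡ 8^2 = 64 ≡ 64 (mod 487)
8^4 ≡ 64^2 = 4096 ≡ 200 (mod 487)
8^8 ≡ 200^2 = 40000 ≡ 66 (mod 487)
8^16 ≡ 66^2 = 4356 ≡ 460 (mod 487)
8^32 ≡ 460^2 = 211600 ≡ 242 (mod 487)
8^64 ≡ 242^2 = 58564 ≡ 124 (mod 487)
8^128 ≡ 124^2 = 15376 ≡ 279 (mod 487)
243 = 128 + 64 + 32 + 16 + 2 + 1 in binary powers of 2.
So 8^243 ≡ 279 · 124 · 242 · 460 · 64 · 8 ≡ 1 (mod 487).
Since 8^d ≡ 1 (mod 487), base 8 does not prove 487 composite.

1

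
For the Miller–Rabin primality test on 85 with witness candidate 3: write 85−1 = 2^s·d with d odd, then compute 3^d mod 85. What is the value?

85 − 1 = 84 = 2^2 · 21, so d = 21.
3^1 ≡ 3 (mod 85)
3^2 ≡ 3^2 = 9 ≡ 9 (mod 85)
3^4 ≡ 9^2 = 81 ≡ 81 (mod 85)
3^8 ≡ 81^2 = 6561 ≡ 16 (mod 85)
3^16 ≡ 16^2 = 256 ≡ 1 (mod 85)
21 = 16 + 4 + 1 in binary powers of 2.
So 3^21 ≡ 1 · 81 · 3 ≡ 73 (mod 85).
Squaring chain: 73 → 59; never reaches −1, so base 3 is a Miller–Rabin witness that 85 is composite.

73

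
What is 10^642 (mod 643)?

10^1 ≡ 10 (mod 643)
10^2 ≡ 10^2 = 100 ≡ 100 (mod 643)
10^4 ≡ 100^2 = 10000 ≡ 355 (mod 643)
10^8 ≡ 355^2 = 126025 ≡ 640 (mod 643)
10^16 ≡ 640^2 = 409600 ≡ 9 (mod 643)
10^32 ≡ 9^2 = 81 ≡ 81 (mod 643)
10^64 ≡ 81^2 = 6561 ≡ 131 (mod 643)
10^128 ≡ 131^2 = 17161 ≡ 443 (mod 643)
10^256 ≡ 443^2 = 196249 ≡ 134 (mod 643)
10^512 ≡ 134^2 = 17956 ≡ 595 (mod 643)
642 = 512 + 128 + 2 in binary powers of 2.
So 10^642 ≡ 595 · 443 · 100 ≡ 1 (mod 643).
Since the result is 1, base 10 gives no evidence that 643 is composite.

1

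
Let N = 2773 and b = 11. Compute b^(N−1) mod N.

1933

11^1 ≡ 11 (mod 2773)
11^2 ≡ 11^2 = 121 ≡ 121 (mod 2773)
11^4 ≡ 121^2 = 14641 ≡ 776 (mod 2773)
11^8 ≡ 776^2 = 602176 ≡ 435 (mod 2773)
11^16 ≡ 435^2 = 189225 ≡ 661 (mod 2773)
11^32 ≡ 661^2 = 436921 ≡ 1560 (mod 2773)
11^64 ≡ 1560^2 = 2433600 ≡ 1679 (mod 2773)
11^128 ≡ 1679^2 = 2819041 ≡ 1673 (mod 2773)
11^256 ≡ 1673^2 = 2798929 ≡ 972 (mod 2773)
11^512 ≡ 972^2 = 944784 ≡ 1964 (mod 2773)
11^1024 ≡ 1964^2 = 3857296 ≡ 53 (mod 2773)
11^2048 ≡ 53^2 = 2809 ≡ 36 (mod 2773)
2772 = 2048 + 512 + 128 + 64 + 16 + 4 in binary powers of 2.
So 11^2772 ≡ 36 · 1964 · 1673 · 1679 · 661 · 776 ≡ 1933 (mod 2773).
Since 1933 ≠ 1, base 11 is a Fermat witness: 2773 is composite.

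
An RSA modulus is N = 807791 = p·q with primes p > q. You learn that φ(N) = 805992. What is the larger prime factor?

947

φ(n) = (p−1)(q−1) = n − (p+q) + 1, so p + q = 807791 − 805992 + 1 = 1800.
p and q are the roots of t² − 1800t + 807791 = 0.
Discriminant: 1800² − 4·807791 = 3240000 − 3231164 = 8836; √8836 = 94.
q = (1800 − 94)/2 = 853, p = (1800 + 94)/2 = 947.
Check: 853 · 947 = 807791.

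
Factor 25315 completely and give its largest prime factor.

25315 = 5 · 5063
5063 = 61 · 83
83 is prime.
So 25315 = 5 · 61 · 83; the largest prime factor is 83.

83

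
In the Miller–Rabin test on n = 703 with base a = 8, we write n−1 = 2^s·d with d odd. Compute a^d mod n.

512

703 − 1 = 702 = 2^1 · 351, so d = 351.
8^1 ≡ 8 (mod 703)
8^2 ≡ 8^2 = 64 ≡ 64 (mod 703)
8^4 ≡ 64^2 = 4096 ≡ 581 (mod 703)
8^8 ≡ 581^2 = 337561 ≡ 121 (mod 703)
8^16 ≡ 121^2 = 14641 ≡ 581 (mod 703)
8^32 ≡ 581^2 = 337561 ≡ 121 (mod 703)
8^64 ≡ 121^2 = 14641 ≡ 581 (mod 703)
8^128 ≡ 581^2 = 337561 ≡ 121 (mod 703)
8^256 ≡ 121^2 = 14641 ≡ 581 (mod 703)
351 = 256 + 64 + 16 + 8 + 4 + 2 + 1 in binary powers of 2.
So 8^351 ≡ 581 · 581 · 581 · 121 · 581 · 64 · 8 ≡ 512 (mod 703).
Squaring chain: 512; never reaches −1, so base 8 is a Miller–Rabin witness that 703 is composite.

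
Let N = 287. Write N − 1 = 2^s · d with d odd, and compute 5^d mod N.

248

287 − 1 = 286 = 2^1 · 143, so d = 143.
5^1 ≡ 5 (mod 287)
5^2 ≡ 5^2 = 25 ≡ 25 (mod 287)
5^4 ≡ 25^2 = 625 ≡ 51 (mod 287)
5^8 ≡ 51^2 = 2601 ≡ 18 (mod 287)
5^16 ≡ 18^2 = 324 ≡ 37 (mod 287)
5^32 ≡ 37^2 = 1369 ≡ 221 (mod 287)
5^64 ≡ 221^2 = 48841 ≡ 51 (mod 287)
5^128 ≡ 51^2 = 2601 ≡ 18 (mod 287)
143 = 128 + 8 + 4 + 2 + 1 in binary powers of 2.
So 5^143 ≡ 18 · 18 · 51 · 25 · 5 ≡ 248 (mod 287).
Squaring chain: 248; never reaches −1, so base 5 is a Miller–Rabin witness that 287 is composite.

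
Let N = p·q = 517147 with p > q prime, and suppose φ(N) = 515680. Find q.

φ(n) = (p−1)(q−1) = n − (p+q) + 1, so p + q = 517147 − 515680 + 1 = 1468.
p and q are the roots of t² − 1468t + 517147 = 0.
Discriminant: 1468² − 4·517147 = 2155024 − 2068588 = 86436; √86436 = 294.
q = (1468 − 294)/2 = 587, p = (1468 + 294)/2 = 881.
Check: 587 · 881 = 517147.

587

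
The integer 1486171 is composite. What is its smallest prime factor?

31

1486171 is odd.
Digit sum 28, not divisible by 3.
Ends in 1: not divisible by 5.
7: 1486171 = 7·212310 + 1
11: 1486171 = 11·135106 + 5
13: 1486171 = 13·114320 + 11
17: 1486171 = 17·87421 + 14
19: 1486171 = 19·78219 + 10
23: 1486171 = 23·64616 + 3
29: 1486171 = 29·51247 + 8
31: 1486171 = 31·47941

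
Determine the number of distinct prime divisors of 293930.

6

293930 = 2 · 146965
146965 = 5 · 29393
29393 = 7 · 4199
4199 = 13 · 323
323 = 17 · 19
293930 = 2 · 5 · 7 · 13 · 17 · 19, which has 6 distinct prime factors.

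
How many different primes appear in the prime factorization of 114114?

114114 = 2 · 57057
57057 = 3 · 19019
19019 = 7 · 2717
2717 = 11 · 247
247 = 13 · 19
114114 = 2 · 3 · 7 · 11 · 13 · 19, which has 6 distinct prime factors.

6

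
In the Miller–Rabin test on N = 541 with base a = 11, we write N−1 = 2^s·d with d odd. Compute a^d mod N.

541 − 1 = 540 = 2^2 · 135, so d = 135.
11^1 ≡ 11 (mod 541)
11^2 ≡ 11^2 = 121 ≡ 121 (mod 541)
11^4 ≡ 121^2 = 14641 ≡ 34 (mod 541)
11^8 ≡ 34^2 = 1156 ≡ 74 (mod 541)
11^16 ≡ 74^2 = 5476 ≡ 66 (mod 541)
11^32 ≡ 66^2 = 4356 ≡ 28 (mod 541)
11^64 ≡ 28^2 = 784 ≡ 243 (mod 541)
11^128 ≡ 243^2 = 59049 ≡ 80 (mod 541)
135 = 128 + 4 + 2 + 1 in binary powers of 2.
So 11^135 ≡ 80 · 34 · 121 · 11 ≡ 489 (mod 541).
Squaring chain: 489 → 540; reaches −1, so base 11 does not prove 541 composite.

489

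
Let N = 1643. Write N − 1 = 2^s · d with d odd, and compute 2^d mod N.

1643 − 1 = 1642 = 2^1 · 821, so d = 821.
2^1 ≡ 2 (mod 1643)
2^2 ≡ 2^2 = 4 ≡ 4 (mod 1643)
2^4 ≡ 4^2 = 16 ≡ 16 (mod 1643)
2^8 ≡ 16^2 = 256 ≡ 256 (mod 1643)
2^16 ≡ 256^2 = 65536 ≡ 1459 (mod 1643)
2^32 ≡ 1459^2 = 2128681 ≡ 996 (mod 1643)
2^64 ≡ 996^2 = 992016 ≡ 1287 (mod 1643)
2^128 ≡ 1287^2 = 1656369 ≡ 225 (mod 1643)
2^256 ≡ 225^2 = 50625 ≡ 1335 (mod 1643)
2^512 ≡ 1335^2 = 1782225 ≡ 1213 (mod 1643)
821 = 512 + 256 + 32 + 16 + 4 + 1 in binary powers of 2.
So 2^821 ≡ 1213 · 1335 · 996 · 1459 · 16 · 2 ≡ 622 (mod 1643).
Squaring chain: 622; never reaches −1, so base 2 is a Miller–Rabin witness that 1643 is composite.

622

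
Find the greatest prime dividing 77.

77 = 7 · 11
11 is prime.
So 77 = 7 · 11; the largest prime factor is 11.

11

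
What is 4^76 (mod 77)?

4

4^1 ≡ 4 (mod 77)
4^2 ≡ 4^2 = 16 ≡ 16 (mod 77)
4^4 ≡ 16^2 = 256 ≡ 25 (mod 77)
4^8 ≡ 25^2 = 625 ≡ 9 (mod 77)
4^16 ≡ 9^2 = 81 ≡ 4 (mod 77)
4^32 ≡ 4^2 = 16 ≡ 16 (mod 77)
4^64 ≡ 16^2 = 256 ≡ 25 (mod 77)
76 = 64 + 8 + 4 in binary powers of 2.
So 4^76 ≡ 25 · 9 · 25 ≡ 4 (mod 77).
Since 4 ≠ 1, base 4 is a Fermat witness: 77 is composite.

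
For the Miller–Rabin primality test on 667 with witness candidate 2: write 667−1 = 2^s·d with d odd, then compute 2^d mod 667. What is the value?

330

667 − 1 = 666 = 2^1 · 333, so d = 333.
2^1 ≡ 2 (mod 667)
2^2 ≡ 2^2 = 4 ≡ 4 (mod 667)
2^4 ≡ 4^2 = 16 ≡ 16 (mod 667)
2^8 ≡ 16^2 = 256 ≡ 256 (mod 667)
2^16 ≡ 256^2 = 65536 ≡ 170 (mod 667)
2^32 ≡ 170^2 = 28900 ≡ 219 (mod 667)
2^64 ≡ 219^2 = 47961 ≡ 604 (mod 667)
2^128 ≡ 604^2 = 364816 ≡ 634 (mod 667)
2^256 ≡ 634^2 = 401956 ≡ 422 (mod 667)
333 = 256 + 64 + 8 + 4 + 1 in binary powers of 2.
So 2^333 ≡ 422 · 604 · 256 · 16 · 2 ≡ 330 (mod 667).
Squaring chain: 330; never reaches −1, so base 2 is a Miller–Rabin witness that 667 is composite.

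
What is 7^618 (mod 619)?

7^1 ≡ 7 (mod 619)
7^2 ≡ 7^2 = 49 ≡ 49 (mod 619)
7^4 ≡ 49^2 = 2401 ≡ 544 (mod 619)
7^8 ≡ 544^2 = 295936 ≡ 54 (mod 619)
7^16 ≡ 54^2 = 2916 ≡ 440 (mod 619)
7^32 ≡ 440^2 = 193600 ≡ 472 (mod 619)
7^64 ≡ 472^2 = 222784 ≡ 563 (mod 619)
7^128 ≡ 563^2 = 316969 ≡ 41 (mod 619)
7^256 ≡ 41^2 = 1681 ≡ 443 (mod 619)
7^512 ≡ 443^2 = 196249 ≡ 26 (mod 619)
618 = 512 + 64 + 32 + 8 + 2 in binary powers of 2.
So 7^618 ≡ 26 · 563 · 472 · 54 · 49 ≡ 1 (mod 619).
Since the result is 1, base 7 gives no evidence that 619 is composite.

1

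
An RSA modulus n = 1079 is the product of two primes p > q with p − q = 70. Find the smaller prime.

Since p = q + 70, we have 1079 = q(q + 70), so q² + 70q − 1079 = 0.
Discriminant: 70² + 4·1079 = 4900 + 4316 = 9216; √9216 = 96.
q = (−70 + 96)/2 = 13, and p = q + 70 = 83.
Check: 13 · 83 = 1079.

13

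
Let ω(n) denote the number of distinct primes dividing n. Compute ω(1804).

3

1804 = 2^2 · 451
451 = 11 · 41
1804 = 2^2 · 11 · 41, which has 3 distinct prime factors.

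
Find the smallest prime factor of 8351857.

73

8351857 is odd.
Digit sum 37, not divisible by 3.
Ends in 7: not divisible by 5.
7: 8351857 = 7·1193122 + 3
11: 8351857 = 11·759259 + 8
13: 8351857 = 13·642450 + 7
17: 8351857 = 17·491285 + 12
19: 8351857 = 19·439571 + 8
23: 8351857 = 23·363124 + 5
29: 8351857 = 29·287995 + 2
31: 8351857 = 31·269414 + 23
37: 8351857 = 37·225725 + 32
41: 8351857 = 41·203703 + 34
43: 8351857 = 43·194229 + 10
47: 8351857 = 47·177699 + 4
53: 8351857 = 53·157582 + 11
59: 8351857 = 59·141556 + 53
61: 8351857 = 61·136915 + 42
67: 8351857 = 67·124654 + 39
71: 8351857 = 71·117631 + 56
73: 8351857 = 73·114409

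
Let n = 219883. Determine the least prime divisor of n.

219883 is odd.
Digit sum 31, not divisible by 3.
Ends in 3: not divisible by 5.
7: 219883 = 7·31411 + 6
11: 219883 = 11·19989 + 4
13: 219883 = 13·16914 + 1
17: 219883 = 17·12934 + 5
19: 219883 = 19·11572 + 15
23: 219883 = 23·9560 + 3
29: 219883 = 29·7582 + 5
31: 219883 = 31·7093

31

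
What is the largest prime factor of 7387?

89

7387 = 83 · 89
89 is prime.
So 7387 = 83 · 89; the largest prime factor is 89.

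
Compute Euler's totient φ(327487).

Factor: 327487 = 37 · 53 · 167.
φ(327487) = (37−1) · (53−1) · (167−1) = 36 · 52 · 166 = 310752.

310752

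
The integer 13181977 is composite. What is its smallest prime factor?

13181977 is odd.
Digit sum 37, not divisible by 3.
Ends in 7: not divisible by 5.
7: 13181977 = 7·1883139 + 4
11: 13181977 = 11·1198361 + 6
13: 13181977 = 13·1013998 + 3
17: 13181977 = 17·775410 + 7
19: 13181977 = 19·693788 + 5
23: 13181977 = 23·573129 + 10
29: 13181977 = 29·454550 + 27
31: 13181977 = 31·425225 + 2
37: 13181977 = 37·356269 + 24
41: 13181977 = 41·321511 + 26
43: 13181977 = 43·306557 + 26
47: 13181977 = 47·280467 + 28
53: 13181977 = 53·248716 + 29
59: 13181977 = 59·223423 + 20
61: 13181977 = 61·216097 + 60
67: 13181977 = 67·196745 + 62
71: 13181977 = 71·185661 + 46
73: 13181977 = 73·180575 + 2
79: 13181977 = 79·166860 + 37
83: 13181977 = 83·158819

83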